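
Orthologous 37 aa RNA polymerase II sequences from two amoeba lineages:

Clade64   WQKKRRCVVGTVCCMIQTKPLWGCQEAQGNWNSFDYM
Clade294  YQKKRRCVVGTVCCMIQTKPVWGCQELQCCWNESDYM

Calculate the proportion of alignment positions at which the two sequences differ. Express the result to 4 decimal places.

0.1892

The sequences differ at positions 1 (W/Y), 21 (L/V), 27 (A/L), 29 (G/C), 30 (N/C), 33 (S/E), 34 (F/S).
There are 7 differences over 37 sites, so p = 7/37 = 0.1892.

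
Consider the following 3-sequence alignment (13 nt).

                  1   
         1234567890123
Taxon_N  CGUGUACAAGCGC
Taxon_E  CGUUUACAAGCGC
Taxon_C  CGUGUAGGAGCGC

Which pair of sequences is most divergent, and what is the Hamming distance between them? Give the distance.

Pairwise Hamming distances:
  Taxon_N vs Taxon_E: 1
  Taxon_N vs Taxon_C: 2
  Taxon_E vs Taxon_C: 3
The largest is 3, between Taxon_E and Taxon_C.

3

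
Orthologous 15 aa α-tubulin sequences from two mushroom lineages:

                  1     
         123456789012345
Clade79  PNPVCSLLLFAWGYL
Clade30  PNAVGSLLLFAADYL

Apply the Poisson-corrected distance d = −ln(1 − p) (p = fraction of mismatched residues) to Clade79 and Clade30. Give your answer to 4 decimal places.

Differing sites — 3:P/A; 5:C/G; 12:W/A; 13:G/D.
p = 4/15 = 0.266667.
d = −ln(1 − 0.266667) = −ln(0.733333) = 0.3102.

0.3102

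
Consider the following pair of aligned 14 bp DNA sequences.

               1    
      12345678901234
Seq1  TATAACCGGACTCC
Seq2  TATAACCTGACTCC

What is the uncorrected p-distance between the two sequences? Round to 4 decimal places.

Differing sites — 8:G/T.
There are 1 differences over 14 sites, so p = 1/14 = 0.0714.

0.0714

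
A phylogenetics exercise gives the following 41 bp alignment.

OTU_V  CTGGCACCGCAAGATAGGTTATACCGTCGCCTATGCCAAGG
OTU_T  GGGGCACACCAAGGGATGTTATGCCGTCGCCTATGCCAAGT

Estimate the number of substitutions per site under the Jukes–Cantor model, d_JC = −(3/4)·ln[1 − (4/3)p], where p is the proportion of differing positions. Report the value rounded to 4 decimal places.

The sequences differ at positions 1 (C/G), 2 (T/G), 8 (C/A), 9 (G/C), 14 (A/G), 15 (T/G), 17 (G/T), 23 (A/G), 41 (G/T).
p = 9/41 = 0.219512.
d = −0.75 · ln(1 − (4/3)·0.219512) = −0.75 · ln(0.707317) = −0.75 · (-0.346276) = 0.2597.

0.2597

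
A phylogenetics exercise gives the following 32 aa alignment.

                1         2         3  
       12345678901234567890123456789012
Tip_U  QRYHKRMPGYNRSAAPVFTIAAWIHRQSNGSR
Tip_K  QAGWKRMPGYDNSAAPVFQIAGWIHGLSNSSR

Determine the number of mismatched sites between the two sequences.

10

Mismatches occur at site 2 (R→A), site 3 (Y→G), site 4 (H→W), site 11 (N→D), site 12 (R→N), site 19 (T→Q), site 22 (A→G), site 26 (R→G), site 27 (Q→L), site 30 (G→S).
That gives 10 mismatches out of 32 aligned sites, so the Hamming distance is 10.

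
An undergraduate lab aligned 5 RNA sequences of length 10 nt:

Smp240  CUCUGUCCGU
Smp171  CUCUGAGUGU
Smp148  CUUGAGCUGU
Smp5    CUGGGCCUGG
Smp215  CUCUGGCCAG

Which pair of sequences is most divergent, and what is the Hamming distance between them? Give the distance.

Pairwise Hamming distances:
  Smp240 vs Smp171: 3
  Smp240 vs Smp148: 5
  Smp240 vs Smp5: 5
  Smp240 vs Smp215: 3
  Smp171 vs Smp148: 5
  Smp171 vs Smp5: 5
  Smp171 vs Smp215: 5
  Smp148 vs Smp5: 4
  Smp148 vs Smp215: 6
  Smp5 vs Smp215: 5
The largest is 6, between Smp148 and Smp215.

6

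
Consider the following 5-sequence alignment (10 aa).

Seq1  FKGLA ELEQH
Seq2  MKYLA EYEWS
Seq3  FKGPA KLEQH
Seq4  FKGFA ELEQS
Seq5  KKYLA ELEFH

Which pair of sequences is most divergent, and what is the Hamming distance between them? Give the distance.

Pairwise Hamming distances:
  Seq1 vs Seq2: 5
  Seq1 vs Seq3: 2
  Seq1 vs Seq4: 2
  Seq1 vs Seq5: 3
  Seq2 vs Seq3: 7
  Seq2 vs Seq4: 5
  Seq2 vs Seq5: 4
  Seq3 vs Seq4: 3
  Seq3 vs Seq5: 5
  Seq4 vs Seq5: 5
The largest is 7, between Seq2 and Seq3.

7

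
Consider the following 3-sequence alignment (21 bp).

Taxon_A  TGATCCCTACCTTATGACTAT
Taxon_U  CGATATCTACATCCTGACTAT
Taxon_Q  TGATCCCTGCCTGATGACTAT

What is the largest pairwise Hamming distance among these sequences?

Pairwise Hamming distances:
  Taxon_A vs Taxon_U: 6
  Taxon_A vs Taxon_Q: 2
  Taxon_U vs Taxon_Q: 7
The largest is 7, between Taxon_U and Taxon_Q.

7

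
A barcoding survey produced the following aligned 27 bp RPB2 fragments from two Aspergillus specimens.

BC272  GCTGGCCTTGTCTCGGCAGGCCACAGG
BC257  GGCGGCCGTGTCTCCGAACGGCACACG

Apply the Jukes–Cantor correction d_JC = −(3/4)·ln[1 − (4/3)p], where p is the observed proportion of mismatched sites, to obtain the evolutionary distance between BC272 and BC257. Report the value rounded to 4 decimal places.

0.3770

Mismatches occur at site 2 (C→G), site 3 (T→C), site 8 (T→G), site 15 (G→C), site 17 (C→A), site 19 (G→C), site 21 (C→G), site 26 (G→C).
p = 8/27 = 0.296296.
d = −0.75 · ln(1 − (4/3)·0.296296) = −0.75 · ln(0.604939) = −0.75 · (-0.502628) = 0.3770.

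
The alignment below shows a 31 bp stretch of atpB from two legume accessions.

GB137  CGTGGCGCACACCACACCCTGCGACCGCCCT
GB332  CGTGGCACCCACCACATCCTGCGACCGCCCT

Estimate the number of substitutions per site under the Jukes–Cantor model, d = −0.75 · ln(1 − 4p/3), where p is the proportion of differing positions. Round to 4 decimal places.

Mismatches occur at site 7 (G→A), site 9 (A→C), site 17 (C→T).
p = 3/31 = 0.096774.
d = −0.75 · ln(1 − (4/3)·0.096774) = −0.75 · ln(0.870968) = −0.75 · (-0.138150) = 0.1036.

0.1036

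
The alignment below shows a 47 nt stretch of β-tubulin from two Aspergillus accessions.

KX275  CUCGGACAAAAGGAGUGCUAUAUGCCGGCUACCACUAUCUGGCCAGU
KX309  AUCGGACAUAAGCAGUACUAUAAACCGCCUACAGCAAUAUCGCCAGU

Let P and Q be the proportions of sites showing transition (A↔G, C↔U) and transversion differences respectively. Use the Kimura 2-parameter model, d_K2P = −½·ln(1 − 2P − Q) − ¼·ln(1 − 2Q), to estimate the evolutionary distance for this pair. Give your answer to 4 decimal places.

0.3129

The sequences differ at positions 1 (C/A, transversion), 9 (A/U, transversion), 13 (G/C, transversion), 17 (G/A, transition), 23 (U/A, transversion), 24 (G/A, transition), 28 (G/C, transversion), 33 (C/A, transversion), 34 (A/G, transition), 36 (U/A, transversion), 39 (C/A, transversion), 41 (G/C, transversion).
Of the 12 differences, 3 transitions and 9 transversions over 47 sites: P = 3/47 = 0.063830, Q = 9/47 = 0.191489.
d = −0.5·ln(0.680851) − 0.25·ln(0.617022) = −0.5·(-0.384412) − 0.25·(-0.482851) = 0.3129.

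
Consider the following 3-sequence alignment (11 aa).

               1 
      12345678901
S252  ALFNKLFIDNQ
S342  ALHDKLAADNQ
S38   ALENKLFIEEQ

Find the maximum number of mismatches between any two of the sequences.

Pairwise Hamming distances:
  S252 vs S342: 4
  S252 vs S38: 3
  S342 vs S38: 6
The largest is 6, between S342 and S38.

6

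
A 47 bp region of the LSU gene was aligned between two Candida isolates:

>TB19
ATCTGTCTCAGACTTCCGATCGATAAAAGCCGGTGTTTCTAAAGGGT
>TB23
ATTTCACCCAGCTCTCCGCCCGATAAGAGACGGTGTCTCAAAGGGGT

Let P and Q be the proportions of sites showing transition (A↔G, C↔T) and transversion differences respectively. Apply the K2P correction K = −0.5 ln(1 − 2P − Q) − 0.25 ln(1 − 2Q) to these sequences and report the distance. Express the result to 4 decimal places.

0.3893

Differing sites — 3:C/T (Ti); 5:G/C (Tv); 6:T/A (Tv); 8:T/C (Ti); 12:A/C (Tv); 13:C/T (Ti); 14:T/C (Ti); 19:A/C (Tv); 20:T/C (Ti); 27:A/G (Ti); 30:C/A (Tv); 37:T/C (Ti); 40:T/A (Tv); 43:A/G (Ti).
Of the 14 differences, 8 transitions and 6 transversions over 47 sites: P = 8/47 = 0.170213, Q = 6/47 = 0.127660.
d = −0.5·ln(0.531914) − 0.25·ln(0.744680) = −0.5·(-0.631273) − 0.25·(-0.294801) = 0.3893.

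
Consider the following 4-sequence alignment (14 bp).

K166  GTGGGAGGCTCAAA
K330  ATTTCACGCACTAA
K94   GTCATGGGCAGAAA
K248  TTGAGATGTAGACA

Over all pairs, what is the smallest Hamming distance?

6

Pairwise Hamming distances:
  K166 vs K330: 7
  K166 vs K94: 6
  K166 vs K248: 7
  K330 vs K94: 8
  K330 vs K248: 9
  K94 vs K248: 7
The smallest is 6, between K166 and K94.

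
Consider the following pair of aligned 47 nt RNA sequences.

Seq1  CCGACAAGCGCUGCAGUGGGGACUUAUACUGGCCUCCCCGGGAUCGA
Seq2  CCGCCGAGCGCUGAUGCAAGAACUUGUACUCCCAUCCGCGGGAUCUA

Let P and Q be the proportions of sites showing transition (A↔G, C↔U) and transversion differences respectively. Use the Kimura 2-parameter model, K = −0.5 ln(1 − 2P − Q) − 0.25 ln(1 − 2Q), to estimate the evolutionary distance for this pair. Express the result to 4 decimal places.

0.3812

Differing sites — 4:A/C (Tv); 6:A/G (Ti); 14:C/A (Tv); 15:A/U (Tv); 17:U/C (Ti); 18:G/A (Ti); 19:G/A (Ti); 21:G/A (Ti); 26:A/G (Ti); 31:G/C (Tv); 32:G/C (Tv); 34:C/A (Tv); 38:C/G (Tv); 46:G/U (Tv).
Of the 14 differences, 6 transitions and 8 transversions over 47 sites: P = 6/47 = 0.127660, Q = 8/47 = 0.170213.
d = −0.5·ln(0.574467) − 0.25·ln(0.659574) = −0.5·(-0.554313) − 0.25·(-0.416161) = 0.3812.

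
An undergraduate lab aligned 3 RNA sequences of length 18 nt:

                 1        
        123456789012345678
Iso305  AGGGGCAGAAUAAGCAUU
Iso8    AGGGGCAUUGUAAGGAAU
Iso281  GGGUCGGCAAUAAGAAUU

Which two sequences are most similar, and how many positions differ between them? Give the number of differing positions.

Pairwise Hamming distances:
  Iso305 vs Iso8: 5
  Iso305 vs Iso281: 7
  Iso8 vs Iso281: 10
The smallest is 5, between Iso305 and Iso8.

5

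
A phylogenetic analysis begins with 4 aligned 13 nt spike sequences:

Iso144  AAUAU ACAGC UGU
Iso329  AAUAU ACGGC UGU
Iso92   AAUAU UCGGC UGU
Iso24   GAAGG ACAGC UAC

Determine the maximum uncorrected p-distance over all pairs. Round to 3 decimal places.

0.615

Pairwise Hamming distances:
  Iso144 vs Iso329: 1
  Iso144 vs Iso92: 2
  Iso144 vs Iso24: 6
  Iso329 vs Iso92: 1
  Iso329 vs Iso24: 7
  Iso92 vs Iso24: 8
The largest is 8 mismatches, between Iso92 and Iso24; p = 8/13 = 0.615.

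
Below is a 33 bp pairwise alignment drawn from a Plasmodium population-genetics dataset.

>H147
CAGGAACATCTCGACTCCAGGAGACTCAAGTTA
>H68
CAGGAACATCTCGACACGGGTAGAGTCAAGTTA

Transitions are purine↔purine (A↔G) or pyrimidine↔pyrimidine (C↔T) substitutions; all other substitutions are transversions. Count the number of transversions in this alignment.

The sequences differ at positions 16 (T/A, transversion), 18 (C/G, transversion), 19 (A/G, transition), 21 (G/T, transversion), 25 (C/G, transversion).
Of the 5 differences, 1 transition and 4 transversions, so the answer is 4.

4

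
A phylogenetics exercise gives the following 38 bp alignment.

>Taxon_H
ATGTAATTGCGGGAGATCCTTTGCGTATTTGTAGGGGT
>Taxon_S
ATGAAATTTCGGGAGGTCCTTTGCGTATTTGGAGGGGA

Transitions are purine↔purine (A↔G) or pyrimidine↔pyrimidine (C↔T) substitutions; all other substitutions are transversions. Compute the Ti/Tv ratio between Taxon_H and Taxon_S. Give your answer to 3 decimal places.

0.250

Differing sites — 4:T/A (Tv); 9:G/T (Tv); 16:A/G (Ti); 32:T/G (Tv); 38:T/A (Tv).
Of the 5 differences, 1 transition and 4 transversions, so Ti/Tv = 1/4 = 0.250.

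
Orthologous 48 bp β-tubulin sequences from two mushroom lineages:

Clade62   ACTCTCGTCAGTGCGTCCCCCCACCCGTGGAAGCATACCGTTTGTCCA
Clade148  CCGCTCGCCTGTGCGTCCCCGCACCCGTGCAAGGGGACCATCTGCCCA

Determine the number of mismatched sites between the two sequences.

Differing sites — 1:A/C; 3:T/G; 8:T/C; 10:A/T; 21:C/G; 30:G/C; 34:C/G; 35:A/G; 36:T/G; 40:G/A; 42:T/C; 45:T/C.
That gives 12 mismatches out of 48 aligned sites, so the Hamming distance is 12.

12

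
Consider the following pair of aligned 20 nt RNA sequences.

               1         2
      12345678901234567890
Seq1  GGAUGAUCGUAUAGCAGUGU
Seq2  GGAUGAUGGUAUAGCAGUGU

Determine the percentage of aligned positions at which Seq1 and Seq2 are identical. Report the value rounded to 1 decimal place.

95.0%

Differing sites — 8:C/G.
19 of the 20 sites match, so the percent identity is 19/20 × 100 = 95.0%.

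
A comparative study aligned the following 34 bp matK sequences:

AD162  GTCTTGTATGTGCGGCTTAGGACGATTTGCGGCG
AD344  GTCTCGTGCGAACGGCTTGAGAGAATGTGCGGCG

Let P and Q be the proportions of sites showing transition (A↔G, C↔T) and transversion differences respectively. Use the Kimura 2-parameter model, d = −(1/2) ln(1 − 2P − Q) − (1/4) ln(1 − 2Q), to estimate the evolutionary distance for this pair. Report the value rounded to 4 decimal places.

0.3951

Differing sites — 5:T/C (Ti); 8:A/G (Ti); 9:T/C (Ti); 11:T/A (Tv); 12:G/A (Ti); 19:A/G (Ti); 20:G/A (Ti); 23:C/G (Tv); 24:G/A (Ti); 27:T/G (Tv).
Of the 10 differences, 7 transitions and 3 transversions over 34 sites: P = 7/34 = 0.205882, Q = 3/34 = 0.088235.
d = −0.5·ln(0.500001) − 0.25·ln(0.823530) = −0.5·(-0.693145) − 0.25·(-0.194155) = 0.3951.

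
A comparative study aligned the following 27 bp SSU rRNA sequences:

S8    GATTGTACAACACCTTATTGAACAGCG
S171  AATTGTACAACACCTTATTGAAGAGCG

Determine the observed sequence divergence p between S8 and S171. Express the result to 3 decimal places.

0.074

The sequences differ at positions 1 (G/A), 23 (C/G).
There are 2 differences over 27 sites, so p = 2/27 = 0.074.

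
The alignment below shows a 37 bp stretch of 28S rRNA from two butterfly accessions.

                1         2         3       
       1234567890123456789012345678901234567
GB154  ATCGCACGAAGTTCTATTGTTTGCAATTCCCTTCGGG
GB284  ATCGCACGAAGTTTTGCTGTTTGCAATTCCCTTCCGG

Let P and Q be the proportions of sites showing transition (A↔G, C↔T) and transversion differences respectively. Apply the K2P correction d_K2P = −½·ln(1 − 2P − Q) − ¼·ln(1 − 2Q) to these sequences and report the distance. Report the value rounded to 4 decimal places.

0.1188

The sequences differ at positions 14 (C/T, transition), 16 (A/G, transition), 17 (T/C, transition), 35 (G/C, transversion).
Of the 4 differences, 3 transitions and 1 transversion over 37 sites: P = 3/37 = 0.081081, Q = 1/37 = 0.027027.
d = −0.5·ln(0.810811) − 0.25·ln(0.945946) = −0.5·(-0.209720) − 0.25·(-0.055570) = 0.1188.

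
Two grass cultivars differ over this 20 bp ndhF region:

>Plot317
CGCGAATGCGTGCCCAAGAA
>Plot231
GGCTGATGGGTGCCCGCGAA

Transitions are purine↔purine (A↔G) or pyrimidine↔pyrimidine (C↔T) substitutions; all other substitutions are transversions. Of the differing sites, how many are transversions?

Mismatches occur at site 1 (C/G, transversion), site 4 (G/T, transversion), site 5 (A/G, transition), site 9 (C/G, transversion), site 16 (A/G, transition), site 17 (A/C, transversion).
Of the 6 differences, 2 transitions and 4 transversions, so the answer is 4.

4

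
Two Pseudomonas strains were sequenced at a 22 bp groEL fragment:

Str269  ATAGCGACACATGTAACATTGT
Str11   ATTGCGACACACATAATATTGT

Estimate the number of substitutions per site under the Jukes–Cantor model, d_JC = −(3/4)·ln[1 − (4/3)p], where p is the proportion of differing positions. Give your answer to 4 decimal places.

0.2082

Differing sites — 3:A/T; 12:T/C; 13:G/A; 17:C/T.
p = 4/22 = 0.181818.
d = −0.75 · ln(1 − (4/3)·0.181818) = −0.75 · ln(0.757576) = −0.75 · (-0.277631) = 0.2082.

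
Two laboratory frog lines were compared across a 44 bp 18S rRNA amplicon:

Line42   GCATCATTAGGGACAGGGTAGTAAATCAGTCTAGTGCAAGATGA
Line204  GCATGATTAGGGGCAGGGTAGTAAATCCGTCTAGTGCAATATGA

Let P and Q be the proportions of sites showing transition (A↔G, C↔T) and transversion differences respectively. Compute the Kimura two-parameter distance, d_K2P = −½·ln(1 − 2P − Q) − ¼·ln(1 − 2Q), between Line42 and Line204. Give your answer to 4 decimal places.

0.0970

Differing sites — 5:C/G (Tv); 13:A/G (Ti); 28:A/C (Tv); 40:G/T (Tv).
Of the 4 differences, 1 transition and 3 transversions over 44 sites: P = 1/44 = 0.022727, Q = 3/44 = 0.068182.
d = −0.5·ln(0.886364) − 0.25·ln(0.863636) = −0.5·(-0.120628) − 0.25·(-0.146604) = 0.0970.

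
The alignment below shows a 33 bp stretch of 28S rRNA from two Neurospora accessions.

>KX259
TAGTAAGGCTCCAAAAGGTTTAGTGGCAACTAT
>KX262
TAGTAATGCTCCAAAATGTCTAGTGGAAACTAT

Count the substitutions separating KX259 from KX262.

Mismatches occur at site 7 (G↔T), site 17 (G↔T), site 20 (T↔C), site 27 (C↔A).
That gives 4 mismatches out of 33 aligned sites, so the Hamming distance is 4.

4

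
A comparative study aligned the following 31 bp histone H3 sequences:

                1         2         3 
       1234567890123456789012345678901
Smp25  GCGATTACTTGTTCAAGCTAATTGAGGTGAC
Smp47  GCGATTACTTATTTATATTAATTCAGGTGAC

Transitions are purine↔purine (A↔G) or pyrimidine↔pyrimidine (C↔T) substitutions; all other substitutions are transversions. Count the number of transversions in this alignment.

Differing sites — 11:G/A (Ti); 14:C/T (Ti); 16:A/T (Tv); 17:G/A (Ti); 18:C/T (Ti); 24:G/C (Tv).
Of the 6 differences, 4 transitions and 2 transversions, so the answer is 2.

2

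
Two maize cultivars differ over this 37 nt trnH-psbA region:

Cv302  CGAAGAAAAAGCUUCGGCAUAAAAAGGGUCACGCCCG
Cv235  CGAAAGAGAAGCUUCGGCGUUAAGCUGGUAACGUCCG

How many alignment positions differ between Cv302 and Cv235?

10

The sequences differ at positions 5 (G/A), 6 (A/G), 8 (A/G), 19 (A/G), 21 (A/U), 24 (A/G), 25 (A/C), 26 (G/U), 30 (C/A), 34 (C/U).
That gives 10 mismatches out of 37 aligned sites, so the Hamming distance is 10.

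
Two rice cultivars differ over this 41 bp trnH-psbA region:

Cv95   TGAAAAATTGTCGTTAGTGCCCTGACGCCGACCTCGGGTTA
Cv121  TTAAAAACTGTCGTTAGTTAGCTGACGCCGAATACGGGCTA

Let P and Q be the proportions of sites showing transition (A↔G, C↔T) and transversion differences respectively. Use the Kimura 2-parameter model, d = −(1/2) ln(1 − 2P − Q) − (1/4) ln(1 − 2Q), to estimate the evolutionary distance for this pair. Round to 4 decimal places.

Differing sites — 2:G/T (Tv); 8:T/C (Ti); 19:G/T (Tv); 20:C/A (Tv); 21:C/G (Tv); 32:C/A (Tv); 33:C/T (Ti); 34:T/A (Tv); 39:T/C (Ti).
Of the 9 differences, 3 transitions and 6 transversions over 41 sites: P = 3/41 = 0.073171, Q = 6/41 = 0.146341.
d = −0.5·ln(0.707317) − 0.25·ln(0.707318) = −0.5·(-0.346276) − 0.25·(-0.346275) = 0.2597.

0.2597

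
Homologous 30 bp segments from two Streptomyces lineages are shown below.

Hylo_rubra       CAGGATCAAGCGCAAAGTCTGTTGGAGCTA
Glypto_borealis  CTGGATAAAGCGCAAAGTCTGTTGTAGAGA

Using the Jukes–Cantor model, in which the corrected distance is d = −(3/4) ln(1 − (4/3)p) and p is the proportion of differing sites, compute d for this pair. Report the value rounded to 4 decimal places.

0.1885

The sequences differ at positions 2 (A/T), 7 (C/A), 25 (G/T), 28 (C/A), 29 (T/G).
p = 5/30 = 0.166667.
d = −0.75 · ln(1 − (4/3)·0.166667) = −0.75 · ln(0.777777) = −0.75 · (-0.251315) = 0.1885.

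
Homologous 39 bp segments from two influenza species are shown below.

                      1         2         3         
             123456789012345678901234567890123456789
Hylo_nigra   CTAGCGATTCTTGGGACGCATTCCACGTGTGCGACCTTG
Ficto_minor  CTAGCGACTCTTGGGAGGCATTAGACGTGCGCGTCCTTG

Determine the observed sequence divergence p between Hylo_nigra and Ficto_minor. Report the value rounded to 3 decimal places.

The sequences differ at positions 8 (T/C), 17 (C/G), 23 (C/A), 24 (C/G), 30 (T/C), 34 (A/T).
There are 6 differences over 39 sites, so p = 6/39 = 0.154.

0.154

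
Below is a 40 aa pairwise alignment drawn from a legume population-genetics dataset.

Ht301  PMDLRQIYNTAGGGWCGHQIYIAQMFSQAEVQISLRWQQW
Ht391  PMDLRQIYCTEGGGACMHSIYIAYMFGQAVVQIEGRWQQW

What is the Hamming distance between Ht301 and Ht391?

10

Mismatches occur at site 9 (N↔C), site 11 (A↔E), site 15 (W↔A), site 17 (G↔M), site 19 (Q↔S), site 24 (Q↔Y), site 27 (S↔G), site 30 (E↔V), site 34 (S↔E), site 35 (L↔G).
That gives 10 mismatches out of 40 aligned sites, so the Hamming distance is 10.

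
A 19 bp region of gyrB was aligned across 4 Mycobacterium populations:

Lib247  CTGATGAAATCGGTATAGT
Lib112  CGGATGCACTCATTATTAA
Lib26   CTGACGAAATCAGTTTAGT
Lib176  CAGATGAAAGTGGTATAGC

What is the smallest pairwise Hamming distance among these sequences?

Pairwise Hamming distances:
  Lib247 vs Lib112: 8
  Lib247 vs Lib26: 3
  Lib247 vs Lib176: 4
  Lib112 vs Lib26: 9
  Lib112 vs Lib176: 10
  Lib26 vs Lib176: 7
The smallest is 3, between Lib247 and Lib26.

3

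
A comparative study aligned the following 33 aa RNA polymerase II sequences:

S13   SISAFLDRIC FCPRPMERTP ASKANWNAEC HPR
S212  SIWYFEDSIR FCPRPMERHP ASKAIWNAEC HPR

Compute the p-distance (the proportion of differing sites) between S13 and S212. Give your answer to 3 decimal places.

0.212

Differing sites — 3:S/W; 4:A/Y; 6:L/E; 8:R/S; 10:C/R; 19:T/H; 25:N/I.
There are 7 differences over 33 sites, so p = 7/33 = 0.212.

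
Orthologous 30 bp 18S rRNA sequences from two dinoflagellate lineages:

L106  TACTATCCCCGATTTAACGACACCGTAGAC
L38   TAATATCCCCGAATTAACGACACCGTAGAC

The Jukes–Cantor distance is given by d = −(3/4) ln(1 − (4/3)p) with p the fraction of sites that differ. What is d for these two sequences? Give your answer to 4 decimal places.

The sequences differ at positions 3 (C/A), 13 (T/A).
p = 2/30 = 0.066667.
d = −0.75 · ln(1 − (4/3)·0.066667) = −0.75 · ln(0.911111) = −0.75 · (-0.093091) = 0.0698.

0.0698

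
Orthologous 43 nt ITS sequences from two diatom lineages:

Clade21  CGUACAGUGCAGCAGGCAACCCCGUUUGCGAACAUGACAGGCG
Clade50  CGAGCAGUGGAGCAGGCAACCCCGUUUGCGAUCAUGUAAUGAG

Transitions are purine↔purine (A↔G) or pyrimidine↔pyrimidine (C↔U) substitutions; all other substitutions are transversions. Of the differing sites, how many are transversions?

The sequences differ at positions 3 (U/A, transversion), 4 (A/G, transition), 10 (C/G, transversion), 32 (A/U, transversion), 37 (A/U, transversion), 38 (C/A, transversion), 40 (G/U, transversion), 42 (C/A, transversion).
Of the 8 differences, 1 transition and 7 transversions, so the answer is 7.

7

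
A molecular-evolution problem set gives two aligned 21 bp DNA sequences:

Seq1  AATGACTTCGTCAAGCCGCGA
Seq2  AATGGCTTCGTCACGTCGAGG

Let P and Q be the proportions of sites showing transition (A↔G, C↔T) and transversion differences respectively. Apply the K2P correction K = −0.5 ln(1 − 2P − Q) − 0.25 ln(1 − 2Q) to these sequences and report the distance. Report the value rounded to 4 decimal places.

Mismatches occur at site 5 (A↔G, transition), site 14 (A↔C, transversion), site 16 (C↔T, transition), site 19 (C↔A, transversion), site 21 (A↔G, transition).
Of the 5 differences, 3 transitions and 2 transversions over 21 sites: P = 3/21 = 0.142857, Q = 2/21 = 0.095238.
d = −0.5·ln(0.619048) − 0.25·ln(0.809524) = −0.5·(-0.479572) − 0.25·(-0.211309) = 0.2926.

0.2926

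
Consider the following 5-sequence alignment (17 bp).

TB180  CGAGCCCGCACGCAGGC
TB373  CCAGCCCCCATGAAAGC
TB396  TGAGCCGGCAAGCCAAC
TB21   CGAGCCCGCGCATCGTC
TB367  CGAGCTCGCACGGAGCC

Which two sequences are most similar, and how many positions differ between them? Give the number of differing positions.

Pairwise Hamming distances:
  TB180 vs TB373: 5
  TB180 vs TB396: 6
  TB180 vs TB21: 5
  TB180 vs TB367: 3
  TB373 vs TB396: 8
  TB373 vs TB21: 9
  TB373 vs TB367: 7
  TB396 vs TB21: 8
  TB396 vs TB367: 8
  TB21 vs TB367: 6
The smallest is 3, between TB180 and TB367.

3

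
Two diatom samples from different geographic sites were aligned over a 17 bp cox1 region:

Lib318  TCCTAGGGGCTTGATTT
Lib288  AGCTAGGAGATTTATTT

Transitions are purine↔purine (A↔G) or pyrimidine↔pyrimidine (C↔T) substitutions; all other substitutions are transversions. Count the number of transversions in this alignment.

4

The sequences differ at positions 1 (T/A, transversion), 2 (C/G, transversion), 8 (G/A, transition), 10 (C/A, transversion), 13 (G/T, transversion).
Of the 5 differences, 1 transition and 4 transversions, so the answer is 4.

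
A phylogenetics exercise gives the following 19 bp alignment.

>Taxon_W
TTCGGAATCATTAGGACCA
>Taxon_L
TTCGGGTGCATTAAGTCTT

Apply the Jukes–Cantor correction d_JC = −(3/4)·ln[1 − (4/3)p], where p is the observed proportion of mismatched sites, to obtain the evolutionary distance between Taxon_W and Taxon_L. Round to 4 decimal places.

0.5068

Differing sites — 6:A/G; 7:A/T; 8:T/G; 14:G/A; 16:A/T; 18:C/T; 19:A/T.
p = 7/19 = 0.368421.
d = −0.75 · ln(1 − (4/3)·0.368421) = −0.75 · ln(0.508772) = −0.75 · (-0.675755) = 0.5068.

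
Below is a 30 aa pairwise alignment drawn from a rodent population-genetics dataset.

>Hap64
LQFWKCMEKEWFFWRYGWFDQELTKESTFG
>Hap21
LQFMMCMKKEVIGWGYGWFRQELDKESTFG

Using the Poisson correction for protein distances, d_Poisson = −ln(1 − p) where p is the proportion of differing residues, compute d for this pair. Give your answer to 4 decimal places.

Differing sites — 4:W/M; 5:K/M; 8:E/K; 11:W/V; 12:F/I; 13:F/G; 15:R/G; 20:D/R; 24:T/D.
p = 9/30 = 0.300000.
d = −ln(1 − 0.300000) = −ln(0.700000) = 0.3567.

0.3567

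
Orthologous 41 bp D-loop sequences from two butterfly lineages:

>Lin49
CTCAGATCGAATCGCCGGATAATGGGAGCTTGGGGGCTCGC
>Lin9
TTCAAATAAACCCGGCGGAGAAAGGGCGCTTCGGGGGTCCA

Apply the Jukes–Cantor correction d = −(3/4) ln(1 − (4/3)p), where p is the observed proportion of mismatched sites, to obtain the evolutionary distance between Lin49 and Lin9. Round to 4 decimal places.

0.4556

Mismatches occur at site 1 (C→T), site 5 (G→A), site 8 (C→A), site 9 (G→A), site 11 (A→C), site 12 (T→C), site 15 (C→G), site 20 (T→G), site 23 (T→A), site 27 (A→C), site 32 (G→C), site 37 (C→G), site 40 (G→C), site 41 (C→A).
p = 14/41 = 0.341463.
d = −0.75 · ln(1 − (4/3)·0.341463) = −0.75 · ln(0.544716) = −0.75 · (-0.607491) = 0.4556.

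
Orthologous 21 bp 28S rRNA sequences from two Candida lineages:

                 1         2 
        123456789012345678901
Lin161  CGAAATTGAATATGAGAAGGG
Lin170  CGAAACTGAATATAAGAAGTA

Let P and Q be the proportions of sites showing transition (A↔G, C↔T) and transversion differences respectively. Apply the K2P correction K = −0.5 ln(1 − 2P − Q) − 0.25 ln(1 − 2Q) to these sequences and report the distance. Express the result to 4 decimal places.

0.2278

Mismatches occur at site 6 (T/C, transition), site 14 (G/A, transition), site 20 (G/T, transversion), site 21 (G/A, transition).
Of the 4 differences, 3 transitions and 1 transversion over 21 sites: P = 3/21 = 0.142857, Q = 1/21 = 0.047619.
d = −0.5·ln(0.666667) − 0.25·ln(0.904762) = −0.5·(-0.405465) − 0.25·(-0.100083) = 0.2278.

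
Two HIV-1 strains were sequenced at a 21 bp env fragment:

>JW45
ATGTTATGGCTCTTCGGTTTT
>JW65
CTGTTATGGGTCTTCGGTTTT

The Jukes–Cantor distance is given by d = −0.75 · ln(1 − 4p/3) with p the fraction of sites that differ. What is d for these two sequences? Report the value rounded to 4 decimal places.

0.1019

The sequences differ at positions 1 (A/C), 10 (C/G).
p = 2/21 = 0.095238.
d = −0.75 · ln(1 − (4/3)·0.095238) = −0.75 · ln(0.873016) = −0.75 · (-0.135801) = 0.1019.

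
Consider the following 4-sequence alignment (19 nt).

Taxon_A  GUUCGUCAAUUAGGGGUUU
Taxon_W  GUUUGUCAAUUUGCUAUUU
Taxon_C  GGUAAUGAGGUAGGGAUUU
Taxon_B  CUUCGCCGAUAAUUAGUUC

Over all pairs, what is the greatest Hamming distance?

Pairwise Hamming distances:
  Taxon_A vs Taxon_W: 5
  Taxon_A vs Taxon_C: 7
  Taxon_A vs Taxon_B: 8
  Taxon_W vs Taxon_C: 9
  Taxon_W vs Taxon_B: 11
  Taxon_C vs Taxon_B: 15
The largest is 15, between Taxon_C and Taxon_B.

15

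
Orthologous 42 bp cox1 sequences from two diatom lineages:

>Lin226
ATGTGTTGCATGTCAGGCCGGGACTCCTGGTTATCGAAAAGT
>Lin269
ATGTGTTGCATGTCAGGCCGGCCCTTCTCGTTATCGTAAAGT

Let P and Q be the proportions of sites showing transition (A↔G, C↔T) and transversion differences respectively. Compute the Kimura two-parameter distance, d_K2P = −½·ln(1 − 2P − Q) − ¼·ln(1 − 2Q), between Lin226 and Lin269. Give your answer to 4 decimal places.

The sequences differ at positions 22 (G/C, transversion), 23 (A/C, transversion), 26 (C/T, transition), 29 (G/C, transversion), 37 (A/T, transversion).
Of the 5 differences, 1 transition and 4 transversions over 42 sites: P = 1/42 = 0.023810, Q = 4/42 = 0.095238.
d = −0.5·ln(0.857142) − 0.25·ln(0.809524) = −0.5·(-0.154152) − 0.25·(-0.211309) = 0.1299.

0.1299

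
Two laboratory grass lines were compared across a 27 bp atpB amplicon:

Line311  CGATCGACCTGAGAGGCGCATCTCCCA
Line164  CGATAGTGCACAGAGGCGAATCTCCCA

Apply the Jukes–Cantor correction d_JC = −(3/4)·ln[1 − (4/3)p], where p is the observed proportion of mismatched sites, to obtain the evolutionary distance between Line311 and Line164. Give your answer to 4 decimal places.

0.2635

Mismatches occur at site 5 (C/A), site 7 (A/T), site 8 (C/G), site 10 (T/A), site 11 (G/C), site 19 (C/A).
p = 6/27 = 0.222222.
d = −0.75 · ln(1 − (4/3)·0.222222) = −0.75 · ln(0.703704) = −0.75 · (-0.351397) = 0.2635.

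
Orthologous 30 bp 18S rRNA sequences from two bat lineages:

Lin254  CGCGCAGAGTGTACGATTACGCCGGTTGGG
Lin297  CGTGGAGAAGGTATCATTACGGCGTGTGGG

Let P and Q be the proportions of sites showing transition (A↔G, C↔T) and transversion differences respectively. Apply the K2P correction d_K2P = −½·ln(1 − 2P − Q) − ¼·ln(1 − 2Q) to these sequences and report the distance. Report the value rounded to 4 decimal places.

Differing sites — 3:C/T (Ti); 5:C/G (Tv); 9:G/A (Ti); 10:T/G (Tv); 14:C/T (Ti); 15:G/C (Tv); 22:C/G (Tv); 25:G/T (Tv); 26:T/G (Tv).
Of the 9 differences, 3 transitions and 6 transversions over 30 sites: P = 3/30 = 0.100000, Q = 6/30 = 0.200000.
d = −0.5·ln(0.600000) − 0.25·ln(0.600000) = −0.5·(-0.510826) − 0.25·(-0.510826) = 0.3831.

0.3831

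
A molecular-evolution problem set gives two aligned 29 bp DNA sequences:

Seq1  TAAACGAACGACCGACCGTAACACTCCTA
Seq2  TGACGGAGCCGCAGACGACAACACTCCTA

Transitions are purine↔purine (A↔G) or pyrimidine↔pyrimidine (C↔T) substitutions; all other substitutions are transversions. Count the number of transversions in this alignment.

5

Mismatches occur at site 2 (A→G, transition), site 4 (A→C, transversion), site 5 (C→G, transversion), site 8 (A→G, transition), site 10 (G→C, transversion), site 11 (A→G, transition), site 13 (C→A, transversion), site 17 (C→G, transversion), site 18 (G→A, transition), site 19 (T→C, transition).
Of the 10 differences, 5 transitions and 5 transversions, so the answer is 5.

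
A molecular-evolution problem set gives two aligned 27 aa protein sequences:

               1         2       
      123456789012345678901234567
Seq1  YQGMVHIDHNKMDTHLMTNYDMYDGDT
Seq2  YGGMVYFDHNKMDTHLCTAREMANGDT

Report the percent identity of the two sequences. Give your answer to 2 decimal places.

66.67%

The sequences differ at positions 2 (Q/G), 6 (H/Y), 7 (I/F), 17 (M/C), 19 (N/A), 20 (Y/R), 21 (D/E), 23 (Y/A), 24 (D/N).
18 of the 27 sites match, so the percent identity is 18/27 × 100 = 66.67%.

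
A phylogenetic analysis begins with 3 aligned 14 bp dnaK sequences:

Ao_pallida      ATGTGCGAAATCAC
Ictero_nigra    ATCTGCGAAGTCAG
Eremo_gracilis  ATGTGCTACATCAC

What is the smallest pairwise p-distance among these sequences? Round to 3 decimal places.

Pairwise Hamming distances:
  Ao_pallida vs Ictero_nigra: 3
  Ao_pallida vs Eremo_gracilis: 2
  Ictero_nigra vs Eremo_gracilis: 5
The smallest is 2 mismatches, between Ao_pallida and Eremo_gracilis; p = 2/14 = 0.143.

0.143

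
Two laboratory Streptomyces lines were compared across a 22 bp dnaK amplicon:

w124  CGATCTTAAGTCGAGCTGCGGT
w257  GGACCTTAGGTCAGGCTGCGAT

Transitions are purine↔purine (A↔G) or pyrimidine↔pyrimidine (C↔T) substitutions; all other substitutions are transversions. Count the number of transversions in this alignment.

1

The sequences differ at positions 1 (C/G, transversion), 4 (T/C, transition), 9 (A/G, transition), 13 (G/A, transition), 14 (A/G, transition), 21 (G/A, transition).
Of the 6 differences, 5 transitions and 1 transversion, so the answer is 1.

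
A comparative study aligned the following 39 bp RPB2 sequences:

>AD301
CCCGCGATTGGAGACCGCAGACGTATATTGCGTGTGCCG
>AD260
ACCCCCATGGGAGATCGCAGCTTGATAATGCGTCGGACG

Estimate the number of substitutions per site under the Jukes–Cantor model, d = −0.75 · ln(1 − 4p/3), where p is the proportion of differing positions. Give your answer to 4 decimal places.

The sequences differ at positions 1 (C/A), 4 (G/C), 6 (G/C), 9 (T/G), 15 (C/T), 21 (A/C), 22 (C/T), 23 (G/T), 24 (T/G), 28 (T/A), 34 (G/C), 35 (T/G), 37 (C/A).
p = 13/39 = 0.333333.
d = −0.75 · ln(1 − (4/3)·0.333333) = −0.75 · ln(0.555556) = −0.75 · (-0.587786) = 0.4408.

0.4408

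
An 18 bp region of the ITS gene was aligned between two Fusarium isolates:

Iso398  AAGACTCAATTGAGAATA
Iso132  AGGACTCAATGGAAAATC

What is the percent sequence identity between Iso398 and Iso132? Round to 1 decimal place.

Differing sites — 2:A/G; 11:T/G; 14:G/A; 18:A/C.
14 of the 18 sites match, so the percent identity is 14/18 × 100 = 77.8%.

77.8%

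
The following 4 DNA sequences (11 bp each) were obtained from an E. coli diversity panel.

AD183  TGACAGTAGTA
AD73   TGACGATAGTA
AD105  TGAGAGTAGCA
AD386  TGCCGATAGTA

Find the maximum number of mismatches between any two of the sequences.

Pairwise Hamming distances:
  AD183 vs AD73: 2
  AD183 vs AD105: 2
  AD183 vs AD386: 3
  AD73 vs AD105: 4
  AD73 vs AD386: 1
  AD105 vs AD386: 5
The largest is 5, between AD105 and AD386.

5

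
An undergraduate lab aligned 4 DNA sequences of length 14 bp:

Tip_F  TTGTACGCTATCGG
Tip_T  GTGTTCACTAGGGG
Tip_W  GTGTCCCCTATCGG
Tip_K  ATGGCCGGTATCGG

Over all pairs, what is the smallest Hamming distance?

Pairwise Hamming distances:
  Tip_F vs Tip_T: 5
  Tip_F vs Tip_W: 3
  Tip_F vs Tip_K: 4
  Tip_T vs Tip_W: 4
  Tip_T vs Tip_K: 7
  Tip_W vs Tip_K: 4
The smallest is 3, between Tip_F and Tip_W.

3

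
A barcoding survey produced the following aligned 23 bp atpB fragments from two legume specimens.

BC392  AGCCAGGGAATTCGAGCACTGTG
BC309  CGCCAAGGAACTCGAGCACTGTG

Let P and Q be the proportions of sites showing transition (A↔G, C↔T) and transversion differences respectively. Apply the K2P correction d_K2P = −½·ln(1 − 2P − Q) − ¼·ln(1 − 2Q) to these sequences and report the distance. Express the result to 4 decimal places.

Differing sites — 1:A/C (Tv); 6:G/A (Ti); 11:T/C (Ti).
Of the 3 differences, 2 transitions and 1 transversion over 23 sites: P = 2/23 = 0.086957, Q = 1/23 = 0.043478.
d = −0.5·ln(0.782608) − 0.25·ln(0.913044) = −0.5·(-0.245123) − 0.25·(-0.090971) = 0.1453.

0.1453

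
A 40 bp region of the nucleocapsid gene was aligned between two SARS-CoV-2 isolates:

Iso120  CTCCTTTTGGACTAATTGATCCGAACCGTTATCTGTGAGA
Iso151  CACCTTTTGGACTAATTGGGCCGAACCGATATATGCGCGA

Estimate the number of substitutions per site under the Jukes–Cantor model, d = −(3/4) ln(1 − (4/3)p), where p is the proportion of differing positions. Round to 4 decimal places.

0.1993

The sequences differ at positions 2 (T/A), 19 (A/G), 20 (T/G), 29 (T/A), 33 (C/A), 36 (T/C), 38 (A/C).
p = 7/40 = 0.175000.
d = −0.75 · ln(1 − (4/3)·0.175000) = −0.75 · ln(0.766667) = −0.75 · (-0.265703) = 0.1993.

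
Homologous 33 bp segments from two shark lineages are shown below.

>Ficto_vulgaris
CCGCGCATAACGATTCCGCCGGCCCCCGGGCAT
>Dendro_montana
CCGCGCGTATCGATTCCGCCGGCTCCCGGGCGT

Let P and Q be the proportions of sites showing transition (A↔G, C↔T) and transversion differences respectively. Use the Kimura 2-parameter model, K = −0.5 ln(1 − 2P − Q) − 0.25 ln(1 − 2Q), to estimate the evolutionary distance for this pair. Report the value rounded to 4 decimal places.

The sequences differ at positions 7 (A/G, transition), 10 (A/T, transversion), 24 (C/T, transition), 32 (A/G, transition).
Of the 4 differences, 3 transitions and 1 transversion over 33 sites: P = 3/33 = 0.090909, Q = 1/33 = 0.030303.
d = −0.5·ln(0.787879) − 0.25·ln(0.939394) = −0.5·(-0.238411) − 0.25·(-0.062520) = 0.1348.

0.1348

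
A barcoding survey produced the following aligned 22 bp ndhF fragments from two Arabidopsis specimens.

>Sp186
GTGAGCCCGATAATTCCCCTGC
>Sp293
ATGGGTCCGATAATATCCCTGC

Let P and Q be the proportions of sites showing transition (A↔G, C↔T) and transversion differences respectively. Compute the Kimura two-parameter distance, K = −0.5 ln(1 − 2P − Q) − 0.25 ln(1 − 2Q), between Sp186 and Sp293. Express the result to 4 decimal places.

Mismatches occur at site 1 (G→A, transition), site 4 (A→G, transition), site 6 (C→T, transition), site 15 (T→A, transversion), site 16 (C→T, transition).
Of the 5 differences, 4 transitions and 1 transversion over 22 sites: P = 4/22 = 0.181818, Q = 1/22 = 0.045455.
d = −0.5·ln(0.590909) − 0.25·ln(0.909090) = −0.5·(-0.526093) − 0.25·(-0.095311) = 0.2869.

0.2869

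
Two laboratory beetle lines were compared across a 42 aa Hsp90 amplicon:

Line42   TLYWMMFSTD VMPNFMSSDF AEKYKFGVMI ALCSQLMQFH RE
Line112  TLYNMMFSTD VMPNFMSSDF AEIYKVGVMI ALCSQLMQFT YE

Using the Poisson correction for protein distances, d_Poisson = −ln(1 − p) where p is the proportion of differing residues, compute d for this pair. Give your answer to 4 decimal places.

0.1268

The sequences differ at positions 4 (W/N), 23 (K/I), 26 (F/V), 40 (H/T), 41 (R/Y).
p = 5/42 = 0.119048.
d = −ln(1 − 0.119048) = −ln(0.880952) = 0.1268.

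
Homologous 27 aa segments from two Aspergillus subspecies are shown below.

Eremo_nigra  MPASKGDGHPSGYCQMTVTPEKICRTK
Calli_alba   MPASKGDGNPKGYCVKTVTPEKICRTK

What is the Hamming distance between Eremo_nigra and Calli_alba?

Mismatches occur at site 9 (H→N), site 11 (S→K), site 15 (Q→V), site 16 (M→K).
That gives 4 mismatches out of 27 aligned sites, so the Hamming distance is 4.

4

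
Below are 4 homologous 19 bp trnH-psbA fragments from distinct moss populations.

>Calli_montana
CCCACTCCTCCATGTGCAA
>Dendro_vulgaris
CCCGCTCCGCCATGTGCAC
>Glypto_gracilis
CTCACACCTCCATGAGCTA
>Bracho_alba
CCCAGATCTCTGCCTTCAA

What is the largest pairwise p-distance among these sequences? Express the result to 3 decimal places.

Pairwise Hamming distances:
  Calli_montana vs Dendro_vulgaris: 3
  Calli_montana vs Glypto_gracilis: 4
  Calli_montana vs Bracho_alba: 8
  Dendro_vulgaris vs Glypto_gracilis: 7
  Dendro_vulgaris vs Bracho_alba: 11
  Glypto_gracilis vs Bracho_alba: 10
The largest is 11 mismatches, between Dendro_vulgaris and Bracho_alba; p = 11/19 = 0.579.

0.579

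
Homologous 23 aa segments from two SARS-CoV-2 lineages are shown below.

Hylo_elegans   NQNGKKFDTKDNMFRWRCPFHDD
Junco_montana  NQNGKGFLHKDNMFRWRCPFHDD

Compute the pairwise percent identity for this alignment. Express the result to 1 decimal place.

87.0%

Differing sites — 6:K/G; 8:D/L; 9:T/H.
20 of the 23 sites match, so the percent identity is 20/23 × 100 = 87.0%.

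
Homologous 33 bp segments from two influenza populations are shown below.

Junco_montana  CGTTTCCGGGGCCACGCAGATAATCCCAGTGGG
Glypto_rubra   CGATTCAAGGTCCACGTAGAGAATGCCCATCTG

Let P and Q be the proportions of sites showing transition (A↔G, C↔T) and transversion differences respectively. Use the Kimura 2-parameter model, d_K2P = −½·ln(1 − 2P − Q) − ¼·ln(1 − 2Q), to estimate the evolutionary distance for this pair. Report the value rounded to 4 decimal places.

The sequences differ at positions 3 (T/A, transversion), 7 (C/A, transversion), 8 (G/A, transition), 11 (G/T, transversion), 17 (C/T, transition), 21 (T/G, transversion), 25 (C/G, transversion), 28 (A/C, transversion), 29 (G/A, transition), 31 (G/C, transversion), 32 (G/T, transversion).
Of the 11 differences, 3 transitions and 8 transversions over 33 sites: P = 3/33 = 0.090909, Q = 8/33 = 0.242424.
d = −0.5·ln(0.575758) − 0.25·ln(0.515152) = −0.5·(-0.552068) − 0.25·(-0.663293) = 0.4419.

0.4419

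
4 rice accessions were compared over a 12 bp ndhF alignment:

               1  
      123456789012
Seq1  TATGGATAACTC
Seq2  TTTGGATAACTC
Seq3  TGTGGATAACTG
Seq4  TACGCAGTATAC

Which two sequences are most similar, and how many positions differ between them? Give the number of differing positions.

Pairwise Hamming distances:
  Seq1 vs Seq2: 1
  Seq1 vs Seq3: 2
  Seq1 vs Seq4: 6
  Seq2 vs Seq3: 2
  Seq2 vs Seq4: 7
  Seq3 vs Seq4: 8
The smallest is 1, between Seq1 and Seq2.

1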